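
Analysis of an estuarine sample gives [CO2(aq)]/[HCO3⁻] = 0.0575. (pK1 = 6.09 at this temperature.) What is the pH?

From K1 = [H⁺][HCO3⁻]/[CO2(aq)]:  pH = pK1 − log₁₀([CO2(aq)]/[HCO3⁻])
log₁₀(0.0575) = -1.240
pH = 6.09 − (-1.240) = 7.33

pH = 7.33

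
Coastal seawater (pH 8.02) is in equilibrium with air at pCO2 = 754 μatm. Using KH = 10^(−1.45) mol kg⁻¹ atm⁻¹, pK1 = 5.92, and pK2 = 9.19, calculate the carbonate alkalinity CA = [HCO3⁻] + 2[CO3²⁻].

[CO2*] = KH · pCO2 = 10^(−1.45) × 754×10^-6 = 2.675×10^-5 mol/kg
α₀ = 1/(1 + K1/[H⁺] + K1K2/[H⁺]²) = 1/(1 + 10^+2.10 + 10^+0.93) = 0.007385
DIC = [CO2*]/α₀ = 2.675×10^-5 / 0.007385 = 3.622 mmol/kg
CA = (α₁ + 2α₂)·DIC = (0.9298 + 2×0.06286) × 3.622 = 3.82 mmol/kg

CA = 3.82 mmol/kg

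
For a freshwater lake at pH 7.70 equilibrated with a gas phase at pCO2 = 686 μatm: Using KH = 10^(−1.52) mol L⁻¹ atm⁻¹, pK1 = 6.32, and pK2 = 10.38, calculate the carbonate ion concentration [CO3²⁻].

[CO3²⁻] = 1.04 μmol/L

[CO2*] = KH · pCO2 = 10^(−1.52) × 686×10^-6 = 2.072×10^-5 mol/L
α₀ = 1/(1 + K1/[H⁺] + K1K2/[H⁺]²) = 1/(1 + 10^+1.38 + 10^-1.30) = 0.03994
DIC = [CO2*]/α₀ = 2.072×10^-5 / 0.03994 = 0.5187 mmol/L
[CO3²⁻] = α₂·DIC; α₂ = 0.002002, so [CO3²⁻] = 0.002002 × 0.5187 = 0.00104 mmol/L = 1.04 μmol/L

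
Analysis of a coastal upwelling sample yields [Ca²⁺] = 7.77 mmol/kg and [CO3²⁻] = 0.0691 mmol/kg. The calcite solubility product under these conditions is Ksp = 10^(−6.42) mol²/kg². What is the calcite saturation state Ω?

Ksp = 10^(−6.42) = 3.802×10^-7
Ω = [Ca²⁺][CO3²⁻]/Ksp = (7.77×10^-3)(0.0691×10^-3) / 3.802×10^-7 = 1.41

Ω = 1.41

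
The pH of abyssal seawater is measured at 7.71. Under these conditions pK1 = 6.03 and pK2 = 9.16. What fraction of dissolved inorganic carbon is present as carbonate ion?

α₂ = 1 / (1 + [H⁺]/K2 + [H⁺]²/(K1K2)) = 1 / (1 + 10^+1.45 + 10^-0.23)
   = 1 / (1 + 28.184 + 0.58884) = 1/29.773 = 0.03359

α₂ = 0.0336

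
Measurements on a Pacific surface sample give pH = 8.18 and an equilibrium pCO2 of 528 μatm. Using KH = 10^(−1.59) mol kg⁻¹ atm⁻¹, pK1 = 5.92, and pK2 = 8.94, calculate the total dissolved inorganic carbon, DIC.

DIC = 2.91 mmol/kg

[CO2*] = KH · pCO2 = 10^(−1.59) × 528×10^-6 = 1.357×10^-5 mol/kg
α₀ = 1/(1 + K1/[H⁺] + K1K2/[H⁺]²) = 1/(1 + 10^+2.26 + 10^+1.50) = 0.004660
DIC = [CO2*]/α₀ = 1.357×10^-5 / 0.004660 = 2.91 mmol/kg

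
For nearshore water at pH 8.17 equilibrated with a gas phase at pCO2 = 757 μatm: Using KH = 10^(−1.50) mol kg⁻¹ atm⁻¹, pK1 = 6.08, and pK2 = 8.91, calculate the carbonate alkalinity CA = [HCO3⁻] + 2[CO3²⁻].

CA = 4.02 mmol/kg

[CO2*] = KH · pCO2 = 10^(−1.50) × 757×10^-6 = 2.394×10^-5 mol/kg
α₀ = 1/(1 + K1/[H⁺] + K1K2/[H⁺]²) = 1/(1 + 10^+2.09 + 10^+1.35) = 0.006830
DIC = [CO2*]/α₀ = 2.394×10^-5 / 0.006830 = 3.505 mmol/kg
CA = (α₁ + 2α₂)·DIC = (0.8403 + 2×0.1529) × 3.505 = 4.02 mmol/kg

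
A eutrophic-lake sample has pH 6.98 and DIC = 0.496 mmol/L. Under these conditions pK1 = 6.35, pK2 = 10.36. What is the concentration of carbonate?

[CO3²⁻] = 0.167 μmol/L

α₂ = 1 / (1 + [H⁺]/K2 + [H⁺]²/(K1K2)) = 1 / (1 + 10^+3.38 + 10^+2.75)
   = 1 / (1 + 2398.8 + 562.34) = 1/2962.2 = 0.0003376
[CO3²⁻] = α₂ × DIC = 0.0003376 × 0.496 = 0.000167 mmol/L = 0.167 μmol/L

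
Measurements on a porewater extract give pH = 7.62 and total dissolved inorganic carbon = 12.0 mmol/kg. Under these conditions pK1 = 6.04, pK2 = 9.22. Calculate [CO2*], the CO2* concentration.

α₀ = 1 / (1 + K1/[H⁺] + K1K2/[H⁺]²) = 1 / (1 + 10^+1.58 + 10^-0.02)
   = 1 / (1 + 38.019 + 0.95499) = 1/39.974 = 0.02502
[CO2*] = α₀ × DIC = 0.02502 × 12.0 = 0.300 mmol/kg

[CO2*] = 0.300 mmol/kg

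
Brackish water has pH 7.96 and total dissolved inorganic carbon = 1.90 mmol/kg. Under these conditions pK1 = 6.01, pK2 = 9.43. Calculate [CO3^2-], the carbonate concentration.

[CO3²⁻] = 0.0616 mmol/kg

α₂ = 1 / (1 + [H⁺]/K2 + [H⁺]²/(K1K2)) = 1 / (1 + 10^+1.47 + 10^-0.48)
   = 1 / (1 + 29.512 + 0.33113) = 1/30.843 = 0.03242
[CO3²⁻] = α₂ × DIC = 0.03242 × 1.90 = 0.0616 mmol/kg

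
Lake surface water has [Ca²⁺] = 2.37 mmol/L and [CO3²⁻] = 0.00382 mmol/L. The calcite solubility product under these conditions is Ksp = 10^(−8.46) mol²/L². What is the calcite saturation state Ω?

Ω = 2.61

Ksp = 10^(−8.46) = 3.467×10^-9
Ω = [Ca²⁺][CO3²⁻]/Ksp = (2.37×10^-3)(0.00382×10^-3) / 3.467×10^-9 = 2.61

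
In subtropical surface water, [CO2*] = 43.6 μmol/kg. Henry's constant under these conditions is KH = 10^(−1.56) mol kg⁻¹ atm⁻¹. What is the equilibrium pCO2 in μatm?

KH = 10^(−1.56) = 2.754×10^-2 mol kg⁻¹ atm⁻¹
pCO2 = [CO2*]/KH = 43.6×10^-6 / 2.754×10^-2 = 1.58×10^-3 atm = 1580 μatm

pCO2 = 1580 μatm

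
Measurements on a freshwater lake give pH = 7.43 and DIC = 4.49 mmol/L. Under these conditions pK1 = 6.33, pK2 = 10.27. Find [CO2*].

[CO2*] = 0.330 mmol/L

α₀ = 1 / (1 + K1/[H⁺] + K1K2/[H⁺]²) = 1 / (1 + 10^+1.10 + 10^-1.74)
   = 1 / (1 + 12.589 + 0.018197) = 1/13.607 = 0.07349
[CO2*] = α₀ × DIC = 0.07349 × 4.49 = 0.330 mmol/L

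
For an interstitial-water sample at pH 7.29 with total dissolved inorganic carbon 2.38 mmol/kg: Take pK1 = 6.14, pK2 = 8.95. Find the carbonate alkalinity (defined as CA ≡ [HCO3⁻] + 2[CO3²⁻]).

CA = 2.27 mmol/kg

CA = [HCO3⁻] + 2[CO3²⁻] = (α₁ + 2α₂)·DIC
At pH 7.29: [H⁺]/K1 = 10^-1.15 = 0.070795, K2/[H⁺] = 10^-1.66 = 0.021878
α₁ = 1/(1 + 0.070795 + 0.021878) = 1/1.0927 = 0.9152; α₂ = α₁·K2/[H⁺] = 0.02002
α₁ + 2α₂ = 0.9552
CA = 0.9552 × 2.38 = 2.27 mmol/kg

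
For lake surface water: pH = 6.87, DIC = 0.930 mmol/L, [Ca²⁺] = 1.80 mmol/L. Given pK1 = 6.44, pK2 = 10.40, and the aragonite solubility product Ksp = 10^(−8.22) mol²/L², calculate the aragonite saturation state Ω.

Ω = 0.0598

α₂ = 1 / (1 + [H⁺]/K2 + [H⁺]²/(K1K2)) = 1 / (1 + 10^+3.53 + 10^+3.10)
   = 1 / (1 + 3388.4 + 1258.9) = 1/4648.4 = 0.0002151
[CO3²⁻] = α₂ × DIC = 0.0002151 × 0.930 = 0.0002001 mmol/L = 0.2001 μmol/L
Ksp = 10^(−8.22) = 6.026×10^-9
Ω = [Ca²⁺][CO3²⁻]/Ksp = (1.80×10^-3)(2.001×10^-7) / 6.026×10^-9 = 0.0598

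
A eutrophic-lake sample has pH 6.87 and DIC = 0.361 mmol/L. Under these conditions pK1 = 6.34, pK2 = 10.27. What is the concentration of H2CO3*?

[CO2*] = 0.0822 mmol/L

α₀ = 1 / (1 + K1/[H⁺] + K1K2/[H⁺]²) = 1 / (1 + 10^+0.53 + 10^-2.87)
   = 1 / (1 + 3.3884 + 0.0013490) = 1/4.3898 = 0.2278
[CO2*] = α₀ × DIC = 0.2278 × 0.361 = 0.0822 mmol/L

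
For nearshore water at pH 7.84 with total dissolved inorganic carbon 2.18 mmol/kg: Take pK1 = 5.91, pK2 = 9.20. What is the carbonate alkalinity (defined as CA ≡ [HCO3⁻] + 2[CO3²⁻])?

CA = 2.25 mmol/kg

CA = [HCO3⁻] + 2[CO3²⁻] = (α₁ + 2α₂)·DIC
At pH 7.84: [H⁺]/K1 = 10^-1.93 = 0.011749, K2/[H⁺] = 10^-1.36 = 0.043652
α₁ = 1/(1 + 0.011749 + 0.043652) = 1/1.0554 = 0.9475; α₂ = α₁·K2/[H⁺] = 0.04136
α₁ + 2α₂ = 1.0302
CA = 1.0302 × 2.18 = 2.25 mmol/kg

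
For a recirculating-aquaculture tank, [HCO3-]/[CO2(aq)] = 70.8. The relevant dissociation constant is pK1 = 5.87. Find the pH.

pH = 7.72

From K1 = [H⁺][HCO3-]/[CO2(aq)]:  pH = pK1 + log₁₀([HCO3-]/[CO2(aq)])
log₁₀(70.8) = +1.850
pH = 5.87 + (+1.850) = 7.72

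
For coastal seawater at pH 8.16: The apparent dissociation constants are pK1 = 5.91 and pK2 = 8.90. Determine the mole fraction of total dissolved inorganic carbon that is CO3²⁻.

α₂ = 1 / (1 + [H⁺]/K2 + [H⁺]²/(K1K2)) = 1 / (1 + 10^+0.74 + 10^-1.51)
   = 1 / (1 + 5.4954 + 0.030903) = 1/6.5263 = 0.1532

α₂ = 0.153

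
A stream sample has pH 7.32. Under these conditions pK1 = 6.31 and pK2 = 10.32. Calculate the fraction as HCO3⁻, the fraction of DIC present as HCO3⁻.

α₁ = 0.910

α₁ = 1 / (1 + [H⁺]/K1 + K2/[H⁺]) = 1 / (1 + 10^-1.01 + 10^-3.00)
   = 1 / (1 + 0.097724 + 0.0010000) = 1/1.0987 = 0.9101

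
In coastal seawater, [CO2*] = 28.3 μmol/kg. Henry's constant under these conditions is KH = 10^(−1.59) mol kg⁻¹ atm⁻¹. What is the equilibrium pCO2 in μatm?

KH = 10^(−1.59) = 2.570×10^-2 mol kg⁻¹ atm⁻¹
pCO2 = [CO2*]/KH = 28.3×10^-6 / 2.570×10^-2 = 1.10×10^-3 atm = 1100 μatm

pCO2 = 1100 μatm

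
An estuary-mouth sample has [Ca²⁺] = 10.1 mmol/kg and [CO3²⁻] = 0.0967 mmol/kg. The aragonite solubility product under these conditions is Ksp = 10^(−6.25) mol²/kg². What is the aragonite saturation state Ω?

Ksp = 10^(−6.25) = 5.623×10^-7
Ω = [Ca²⁺][CO3²⁻]/Ksp = (10.1×10^-3)(0.0967×10^-3) / 5.623×10^-7 = 1.74

Ω = 1.74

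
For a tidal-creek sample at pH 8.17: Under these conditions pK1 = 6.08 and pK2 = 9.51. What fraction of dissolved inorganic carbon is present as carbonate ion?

α₂ = 0.0434

α₂ = 1 / (1 + [H⁺]/K2 + [H⁺]²/(K1K2)) = 1 / (1 + 10^+1.34 + 10^-0.75)
   = 1 / (1 + 21.878 + 0.17783) = 1/23.055 = 0.04337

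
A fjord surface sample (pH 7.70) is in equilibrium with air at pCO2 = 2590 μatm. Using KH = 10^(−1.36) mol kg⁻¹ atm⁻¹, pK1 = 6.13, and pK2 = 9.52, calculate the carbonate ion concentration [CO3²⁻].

[CO2*] = KH · pCO2 = 10^(−1.36) × 2590×10^-6 = 1.131×10^-4 mol/kg
α₀ = 1/(1 + K1/[H⁺] + K1K2/[H⁺]²) = 1/(1 + 10^+1.57 + 10^-0.25) = 0.02583
DIC = [CO2*]/α₀ = 1.131×10^-4 / 0.02583 = 4.377 mmol/kg
[CO3²⁻] = α₂·DIC; α₂ = 0.01452, so [CO3²⁻] = 0.01452 × 4.377 = 0.0636 mmol/kg

[CO3²⁻] = 0.0636 mmol/kg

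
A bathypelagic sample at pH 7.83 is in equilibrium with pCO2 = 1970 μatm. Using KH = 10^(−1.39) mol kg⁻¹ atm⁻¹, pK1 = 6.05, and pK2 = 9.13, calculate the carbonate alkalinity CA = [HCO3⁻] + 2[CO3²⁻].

[CO2*] = KH · pCO2 = 10^(−1.39) × 1970×10^-6 = 8.025×10^-5 mol/kg
α₀ = 1/(1 + K1/[H⁺] + K1K2/[H⁺]²) = 1/(1 + 10^+1.78 + 10^+0.48) = 0.01556
DIC = [CO2*]/α₀ = 8.025×10^-5 / 0.01556 = 5.158 mmol/kg
CA = (α₁ + 2α₂)·DIC = (0.9375 + 2×0.04698) × 5.158 = 5.32 mmol/kg

CA = 5.32 mmol/kg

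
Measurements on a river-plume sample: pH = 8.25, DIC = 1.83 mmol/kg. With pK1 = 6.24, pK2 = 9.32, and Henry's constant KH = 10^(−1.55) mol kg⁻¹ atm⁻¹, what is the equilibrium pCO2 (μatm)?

pCO2 = 580 μatm

α₀ = 1 / (1 + K1/[H⁺] + K1K2/[H⁺]²) = 1 / (1 + 10^+2.01 + 10^+0.94)
   = 1 / (1 + 102.33 + 8.7096) = 1/112.04 = 0.008925
[CO2*] = α₀ × DIC = 0.008925 × 1.83 = 0.01633 mmol/kg = 16.33 μmol/kg
pCO2 = [CO2*]/KH = 1.633×10^-5 / 2.818×10^-2 = 580 μatm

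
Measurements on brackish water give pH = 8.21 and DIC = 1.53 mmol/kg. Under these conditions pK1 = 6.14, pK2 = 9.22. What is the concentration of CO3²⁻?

[CO3²⁻] = 0.135 mmol/kg

α₂ = 1 / (1 + [H⁺]/K2 + [H⁺]²/(K1K2)) = 1 / (1 + 10^+1.01 + 10^-1.06)
   = 1 / (1 + 10.233 + 0.087096) = 1/11.320 = 0.08834
[CO3²⁻] = α₂ × DIC = 0.08834 × 1.53 = 0.135 mmol/kg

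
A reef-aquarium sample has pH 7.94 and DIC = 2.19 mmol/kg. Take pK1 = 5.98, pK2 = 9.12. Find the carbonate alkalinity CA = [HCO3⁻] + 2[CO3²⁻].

CA = [HCO3⁻] + 2[CO3²⁻] = (α₁ + 2α₂)·DIC
At pH 7.94: [H⁺]/K1 = 10^-1.96 = 0.010965, K2/[H⁺] = 10^-1.18 = 0.066069
α₁ = 1/(1 + 0.010965 + 0.066069) = 1/1.0770 = 0.9285; α₂ = α₁·K2/[H⁺] = 0.06134
α₁ + 2α₂ = 1.0512
CA = 1.0512 × 2.19 = 2.30 mmol/kg

CA = 2.30 mmol/kg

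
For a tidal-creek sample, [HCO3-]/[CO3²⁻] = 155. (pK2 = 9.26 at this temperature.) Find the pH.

From K2 = [H⁺][CO3²⁻]/[HCO3-]:  pH = pK2 − log₁₀([HCO3-]/[CO3²⁻])
log₁₀(155) = +2.190
pH = 9.26 − (+2.190) = 7.07

pH = 7.07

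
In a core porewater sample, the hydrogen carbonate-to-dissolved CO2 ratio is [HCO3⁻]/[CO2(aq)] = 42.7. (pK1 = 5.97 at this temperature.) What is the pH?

From K1 = [H⁺][HCO3⁻]/[CO2(aq)]:  pH = pK1 + log₁₀([HCO3⁻]/[CO2(aq)])
log₁₀(42.7) = +1.630
pH = 5.97 + (+1.630) = 7.60

pH = 7.60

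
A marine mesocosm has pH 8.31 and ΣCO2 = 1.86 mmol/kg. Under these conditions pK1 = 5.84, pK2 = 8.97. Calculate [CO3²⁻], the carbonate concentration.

[CO3²⁻] = 0.333 mmol/kg

α₂ = 1 / (1 + [H⁺]/K2 + [H⁺]²/(K1K2)) = 1 / (1 + 10^+0.66 + 10^-1.81)
   = 1 / (1 + 4.5709 + 0.015488) = 1/5.5864 = 0.1790
[CO3²⁻] = α₂ × DIC = 0.1790 × 1.86 = 0.333 mmol/kg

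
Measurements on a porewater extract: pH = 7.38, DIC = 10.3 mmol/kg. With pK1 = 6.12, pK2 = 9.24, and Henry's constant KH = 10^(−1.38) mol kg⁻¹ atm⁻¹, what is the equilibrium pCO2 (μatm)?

α₀ = 1 / (1 + K1/[H⁺] + K1K2/[H⁺]²) = 1 / (1 + 10^+1.26 + 10^-0.60)
   = 1 / (1 + 18.197 + 0.25119) = 1/19.448 = 0.05142
[CO2*] = α₀ × DIC = 0.05142 × 10.3 = 0.5296 mmol/kg
pCO2 = [CO2*]/KH = 5.296×10^-4 / 4.169×10^-2 = 1.27×10^4 μatm

pCO2 = 1.27×10^4 μatm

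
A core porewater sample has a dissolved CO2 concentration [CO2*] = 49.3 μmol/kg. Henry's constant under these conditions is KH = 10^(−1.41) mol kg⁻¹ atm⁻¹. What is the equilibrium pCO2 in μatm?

pCO2 = 1270 μatm

KH = 10^(−1.41) = 3.890×10^-2 mol kg⁻¹ atm⁻¹
pCO2 = [CO2*]/KH = 49.3×10^-6 / 3.890×10^-2 = 1.27×10^-3 atm = 1270 μatm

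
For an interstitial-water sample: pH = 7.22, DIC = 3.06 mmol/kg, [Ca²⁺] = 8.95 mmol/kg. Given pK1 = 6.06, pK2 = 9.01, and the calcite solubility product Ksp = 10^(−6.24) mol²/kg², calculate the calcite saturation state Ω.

α₂ = 1 / (1 + [H⁺]/K2 + [H⁺]²/(K1K2)) = 1 / (1 + 10^+1.79 + 10^+0.63)
   = 1 / (1 + 61.660 + 4.2658) = 1/66.925 = 0.01494
[CO3²⁻] = α₂ × DIC = 0.01494 × 3.06 = 0.04572 mmol/kg
Ksp = 10^(−6.24) = 5.754×10^-7
Ω = [Ca²⁺][CO3²⁻]/Ksp = (8.95×10^-3)(4.572×10^-5) / 5.754×10^-7 = 0.711

Ω = 0.711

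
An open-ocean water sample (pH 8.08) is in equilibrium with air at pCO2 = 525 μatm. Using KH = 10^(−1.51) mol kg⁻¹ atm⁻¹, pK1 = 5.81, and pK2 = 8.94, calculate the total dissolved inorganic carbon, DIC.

[CO2*] = KH · pCO2 = 10^(−1.51) × 525×10^-6 = 1.622×10^-5 mol/kg
α₀ = 1/(1 + K1/[H⁺] + K1K2/[H⁺]²) = 1/(1 + 10^+2.27 + 10^+1.41) = 0.004697
DIC = [CO2*]/α₀ = 1.622×10^-5 / 0.004697 = 3.45 mmol/kg

DIC = 3.45 mmol/kg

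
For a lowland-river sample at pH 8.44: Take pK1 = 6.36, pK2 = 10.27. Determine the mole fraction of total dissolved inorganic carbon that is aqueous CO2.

α₀ = 1 / (1 + K1/[H⁺] + K1K2/[H⁺]²) = 1 / (1 + 10^+2.08 + 10^+0.25)
   = 1 / (1 + 120.23 + 1.7783) = 1/123.00 = 0.008130

α₀ = 0.00813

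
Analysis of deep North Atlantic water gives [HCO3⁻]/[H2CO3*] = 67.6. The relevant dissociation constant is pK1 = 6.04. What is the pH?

pH = 7.87

From K1 = [H⁺][HCO3⁻]/[H2CO3*]:  pH = pK1 + log₁₀([HCO3⁻]/[H2CO3*])
log₁₀(67.6) = +1.830
pH = 6.04 + (+1.830) = 7.87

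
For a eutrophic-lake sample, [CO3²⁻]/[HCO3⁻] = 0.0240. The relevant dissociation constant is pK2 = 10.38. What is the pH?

From K2 = [H⁺][CO3²⁻]/[HCO3⁻]:  pH = pK2 + log₁₀([CO3²⁻]/[HCO3⁻])
log₁₀(0.0240) = -1.620
pH = 10.38 + (-1.620) = 8.76

pH = 8.76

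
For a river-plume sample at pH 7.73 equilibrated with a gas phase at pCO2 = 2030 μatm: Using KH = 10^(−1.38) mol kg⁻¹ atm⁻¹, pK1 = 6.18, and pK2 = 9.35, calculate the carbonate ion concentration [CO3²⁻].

[CO2*] = KH · pCO2 = 10^(−1.38) × 2030×10^-6 = 8.462×10^-5 mol/kg
α₀ = 1/(1 + K1/[H⁺] + K1K2/[H⁺]²) = 1/(1 + 10^+1.55 + 10^-0.07) = 0.02679
DIC = [CO2*]/α₀ = 8.462×10^-5 / 0.02679 = 3.159 mmol/kg
[CO3²⁻] = α₂·DIC; α₂ = 0.02280, so [CO3²⁻] = 0.02280 × 3.159 = 0.0720 mmol/kg

[CO3²⁻] = 0.0720 mmol/kg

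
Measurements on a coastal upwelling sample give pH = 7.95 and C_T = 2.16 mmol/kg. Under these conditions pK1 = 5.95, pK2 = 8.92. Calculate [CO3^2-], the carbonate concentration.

α₂ = 1 / (1 + [H⁺]/K2 + [H⁺]²/(K1K2)) = 1 / (1 + 10^+0.97 + 10^-1.03)
   = 1 / (1 + 9.3325 + 0.093325) = 1/10.426 = 0.09592
[CO3²⁻] = α₂ × DIC = 0.09592 × 2.16 = 0.207 mmol/kg

[CO3²⁻] = 0.207 mmol/kg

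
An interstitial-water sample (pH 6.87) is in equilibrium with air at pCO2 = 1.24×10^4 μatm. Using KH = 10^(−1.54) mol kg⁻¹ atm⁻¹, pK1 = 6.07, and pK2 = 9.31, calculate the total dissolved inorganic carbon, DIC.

[CO2*] = KH · pCO2 = 10^(−1.54) × 1.24×10^4×10^-6 = 3.576×10^-4 mol/kg
α₀ = 1/(1 + K1/[H⁺] + K1K2/[H⁺]²) = 1/(1 + 10^+0.80 + 10^-1.64) = 0.1364
DIC = [CO2*]/α₀ = 3.576×10^-4 / 0.1364 = 2.62 mmol/kg

DIC = 2.62 mmol/kg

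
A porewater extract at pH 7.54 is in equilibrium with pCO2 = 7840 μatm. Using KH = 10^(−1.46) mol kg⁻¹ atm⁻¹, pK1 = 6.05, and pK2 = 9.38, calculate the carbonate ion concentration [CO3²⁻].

[CO2*] = KH · pCO2 = 10^(−1.46) × 7840×10^-6 = 2.718×10^-4 mol/kg
α₀ = 1/(1 + K1/[H⁺] + K1K2/[H⁺]²) = 1/(1 + 10^+1.49 + 10^-0.35) = 0.03091
DIC = [CO2*]/α₀ = 2.718×10^-4 / 0.03091 = 8.794 mmol/kg
[CO3²⁻] = α₂·DIC; α₂ = 0.01381, so [CO3²⁻] = 0.01381 × 8.794 = 0.121 mmol/kg

[CO3²⁻] = 0.121 mmol/kg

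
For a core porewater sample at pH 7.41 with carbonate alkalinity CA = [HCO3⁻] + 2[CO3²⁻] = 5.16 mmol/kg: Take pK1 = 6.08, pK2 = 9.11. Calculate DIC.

CA = [HCO3⁻] + 2[CO3²⁻] = (α₁ + 2α₂)·DIC
At pH 7.41: [H⁺]/K1 = 10^-1.33 = 0.046774, K2/[H⁺] = 10^-1.70 = 0.019953
α₁ = 1/(1 + 0.046774 + 0.019953) = 1/1.0667 = 0.9374; α₂ = α₁·K2/[H⁺] = 0.01870
α₁ + 2α₂ = 0.9749
DIC = CA / (α₁ + 2α₂) = 5.16 / 0.9749 = 5.29 mmol/kg

DIC = 5.29 mmol/kg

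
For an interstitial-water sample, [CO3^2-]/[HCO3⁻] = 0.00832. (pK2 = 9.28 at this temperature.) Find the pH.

pH = 7.20

From K2 = [H⁺][CO3^2-]/[HCO3⁻]:  pH = pK2 + log₁₀([CO3^2-]/[HCO3⁻])
log₁₀(0.00832) = -2.080
pH = 9.28 + (-2.080) = 7.20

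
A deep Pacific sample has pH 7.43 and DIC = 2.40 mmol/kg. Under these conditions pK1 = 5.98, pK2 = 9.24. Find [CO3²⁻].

[CO3²⁻] = 0.0354 mmol/kg

α₂ = 1 / (1 + [H⁺]/K2 + [H⁺]²/(K1K2)) = 1 / (1 + 10^+1.81 + 10^+0.36)
   = 1 / (1 + 64.565 + 2.2909) = 1/67.856 = 0.01474
[CO3²⁻] = α₂ × DIC = 0.01474 × 2.40 = 0.0354 mmol/kg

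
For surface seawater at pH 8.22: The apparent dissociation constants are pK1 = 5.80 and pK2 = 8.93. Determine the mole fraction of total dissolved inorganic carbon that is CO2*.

α₀ = 0.00317

α₀ = 1 / (1 + K1/[H⁺] + K1K2/[H⁺]²) = 1 / (1 + 10^+2.42 + 10^+1.71)
   = 1 / (1 + 263.03 + 51.286) = 1/315.31 = 0.003171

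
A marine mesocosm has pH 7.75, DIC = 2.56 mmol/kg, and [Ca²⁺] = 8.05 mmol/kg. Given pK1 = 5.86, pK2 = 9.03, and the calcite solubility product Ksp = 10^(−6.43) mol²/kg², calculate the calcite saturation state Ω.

Ω = 2.73

α₂ = 1 / (1 + [H⁺]/K2 + [H⁺]²/(K1K2)) = 1 / (1 + 10^+1.28 + 10^-0.61)
   = 1 / (1 + 19.055 + 0.24547) = 1/20.300 = 0.04926
[CO3²⁻] = α₂ × DIC = 0.04926 × 2.56 = 0.1261 mmol/kg
Ksp = 10^(−6.43) = 3.715×10^-7
Ω = [Ca²⁺][CO3²⁻]/Ksp = (8.05×10^-3)(1.261×10^-4) / 3.715×10^-7 = 2.73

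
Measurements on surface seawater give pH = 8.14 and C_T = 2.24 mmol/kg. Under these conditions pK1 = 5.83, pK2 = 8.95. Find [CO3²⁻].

[CO3²⁻] = 0.299 mmol/kg

α₂ = 1 / (1 + [H⁺]/K2 + [H⁺]²/(K1K2)) = 1 / (1 + 10^+0.81 + 10^-1.50)
   = 1 / (1 + 6.4565 + 0.031623) = 1/7.4882 = 0.1335
[CO3²⁻] = α₂ × DIC = 0.1335 × 2.24 = 0.299 mmol/kg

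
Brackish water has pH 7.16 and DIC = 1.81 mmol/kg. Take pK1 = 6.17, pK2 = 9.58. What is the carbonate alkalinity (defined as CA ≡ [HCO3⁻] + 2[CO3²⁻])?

CA = [HCO3⁻] + 2[CO3²⁻] = (α₁ + 2α₂)·DIC
At pH 7.16: [H⁺]/K1 = 10^-0.99 = 0.10233, K2/[H⁺] = 10^-2.42 = 0.0038019
α₁ = 1/(1 + 0.10233 + 0.0038019) = 1/1.1061 = 0.9041; α₂ = α₁·K2/[H⁺] = 0.003437
α₁ + 2α₂ = 0.9109
CA = 0.9109 × 1.81 = 1.65 mmol/kg

CA = 1.65 mmol/kg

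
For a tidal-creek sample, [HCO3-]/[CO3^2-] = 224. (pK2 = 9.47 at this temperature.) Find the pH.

From K2 = [H⁺][CO3^2-]/[HCO3-]:  pH = pK2 − log₁₀([HCO3-]/[CO3^2-])
log₁₀(224) = +2.350
pH = 9.47 − (+2.350) = 7.12

pH = 7.12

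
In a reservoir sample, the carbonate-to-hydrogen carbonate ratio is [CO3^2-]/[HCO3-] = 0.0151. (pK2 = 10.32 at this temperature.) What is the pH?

From K2 = [H⁺][CO3^2-]/[HCO3-]:  pH = pK2 + log₁₀([CO3^2-]/[HCO3-])
log₁₀(0.0151) = -1.821
pH = 10.32 + (-1.821) = 8.50

pH = 8.50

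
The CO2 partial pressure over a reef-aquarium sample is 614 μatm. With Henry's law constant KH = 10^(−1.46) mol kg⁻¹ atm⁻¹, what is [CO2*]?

KH = 10^(−1.46) = 3.467×10^-2 mol kg⁻¹ atm⁻¹
[CO2*] = KH · pCO2 = 3.467×10^-2 × 614×10^-6 atm = 2.13×10^-5 mol/kg

[CO2*] = 21.3 μmol/kg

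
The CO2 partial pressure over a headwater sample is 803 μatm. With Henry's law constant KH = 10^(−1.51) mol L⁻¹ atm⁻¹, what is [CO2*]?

[CO2*] = 24.8 μmol/L

KH = 10^(−1.51) = 3.090×10^-2 mol L⁻¹ atm⁻¹
[CO2*] = KH · pCO2 = 3.090×10^-2 × 803×10^-6 atm = 2.48×10^-5 mol/L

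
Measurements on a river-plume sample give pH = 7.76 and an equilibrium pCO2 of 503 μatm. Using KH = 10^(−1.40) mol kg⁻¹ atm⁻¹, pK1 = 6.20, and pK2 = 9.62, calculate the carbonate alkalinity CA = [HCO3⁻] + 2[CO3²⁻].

[CO2*] = KH · pCO2 = 10^(−1.40) × 503×10^-6 = 2.002×10^-5 mol/kg
α₀ = 1/(1 + K1/[H⁺] + K1K2/[H⁺]²) = 1/(1 + 10^+1.56 + 10^-0.30) = 0.02645
DIC = [CO2*]/α₀ = 2.002×10^-5 / 0.02645 = 0.7571 mmol/kg
CA = (α₁ + 2α₂)·DIC = (0.9603 + 2×0.01326) × 0.7571 = 0.747 mmol/kg

CA = 0.747 mmol/kg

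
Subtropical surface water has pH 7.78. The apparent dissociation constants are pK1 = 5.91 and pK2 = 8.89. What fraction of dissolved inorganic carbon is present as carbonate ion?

α₂ = 0.0711

α₂ = 1 / (1 + [H⁺]/K2 + [H⁺]²/(K1K2)) = 1 / (1 + 10^+1.11 + 10^-0.76)
   = 1 / (1 + 12.882 + 0.17378) = 1/14.056 = 0.07114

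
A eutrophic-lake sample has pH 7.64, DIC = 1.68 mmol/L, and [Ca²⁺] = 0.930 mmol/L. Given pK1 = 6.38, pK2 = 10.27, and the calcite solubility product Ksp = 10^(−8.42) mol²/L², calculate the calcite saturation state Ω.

α₂ = 1 / (1 + [H⁺]/K2 + [H⁺]²/(K1K2)) = 1 / (1 + 10^+2.63 + 10^+1.37)
   = 1 / (1 + 426.58 + 23.442) = 1/451.02 = 0.002217
[CO3²⁻] = α₂ × DIC = 0.002217 × 1.68 = 0.003725 mmol/L = 3.725 μmol/L
Ksp = 10^(−8.42) = 3.802×10^-9
Ω = [Ca²⁺][CO3²⁻]/Ksp = (0.930×10^-3)(3.725×10^-6) / 3.802×10^-9 = 0.911

Ω = 0.911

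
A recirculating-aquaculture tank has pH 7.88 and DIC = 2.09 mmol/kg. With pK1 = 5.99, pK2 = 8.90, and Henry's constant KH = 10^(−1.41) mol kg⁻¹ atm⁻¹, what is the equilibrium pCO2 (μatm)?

pCO2 = 624 μatm

α₀ = 1 / (1 + K1/[H⁺] + K1K2/[H⁺]²) = 1 / (1 + 10^+1.89 + 10^+0.87)
   = 1 / (1 + 77.625 + 7.4131) = 1/86.038 = 0.01162
[CO2*] = α₀ × DIC = 0.01162 × 2.09 = 0.02429 mmol/kg
pCO2 = [CO2*]/KH = 2.429×10^-5 / 3.890×10^-2 = 624 μatm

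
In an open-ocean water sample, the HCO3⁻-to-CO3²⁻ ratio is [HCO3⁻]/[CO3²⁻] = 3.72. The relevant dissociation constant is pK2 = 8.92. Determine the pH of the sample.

From K2 = [H⁺][CO3²⁻]/[HCO3⁻]:  pH = pK2 − log₁₀([HCO3⁻]/[CO3²⁻])
log₁₀(3.72) = +0.571
pH = 8.92 − (+0.571) = 8.35

pH = 8.35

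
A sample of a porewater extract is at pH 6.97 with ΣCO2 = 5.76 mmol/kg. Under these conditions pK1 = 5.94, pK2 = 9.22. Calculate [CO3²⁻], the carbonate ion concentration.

α₂ = 1 / (1 + [H⁺]/K2 + [H⁺]²/(K1K2)) = 1 / (1 + 10^+2.25 + 10^+1.22)
   = 1 / (1 + 177.83 + 16.596) = 1/195.42 = 0.005117
[CO3²⁻] = α₂ × DIC = 0.005117 × 5.76 = 0.0295 mmol/kg

[CO3²⁻] = 0.0295 mmol/kg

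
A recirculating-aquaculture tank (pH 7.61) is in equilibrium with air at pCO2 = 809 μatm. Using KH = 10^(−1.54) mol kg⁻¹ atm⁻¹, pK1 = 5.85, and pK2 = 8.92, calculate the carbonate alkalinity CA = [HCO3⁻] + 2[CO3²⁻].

[CO2*] = KH · pCO2 = 10^(−1.54) × 809×10^-6 = 2.333×10^-5 mol/kg
α₀ = 1/(1 + K1/[H⁺] + K1K2/[H⁺]²) = 1/(1 + 10^+1.76 + 10^+0.45) = 0.01630
DIC = [CO2*]/α₀ = 2.333×10^-5 / 0.01630 = 1.432 mmol/kg
CA = (α₁ + 2α₂)·DIC = (0.9378 + 2×0.04593) × 1.432 = 1.47 mmol/kg

CA = 1.47 mmol/kg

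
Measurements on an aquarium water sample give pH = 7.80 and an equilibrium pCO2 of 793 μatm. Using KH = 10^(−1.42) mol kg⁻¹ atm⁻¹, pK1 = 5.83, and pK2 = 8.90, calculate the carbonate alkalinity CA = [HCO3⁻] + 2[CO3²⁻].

CA = 3.26 mmol/kg

[CO2*] = KH · pCO2 = 10^(−1.42) × 793×10^-6 = 3.015×10^-5 mol/kg
α₀ = 1/(1 + K1/[H⁺] + K1K2/[H⁺]²) = 1/(1 + 10^+1.97 + 10^+0.87) = 0.009829
DIC = [CO2*]/α₀ = 3.015×10^-5 / 0.009829 = 3.067 mmol/kg
CA = (α₁ + 2α₂)·DIC = (0.9173 + 2×0.07286) × 3.067 = 3.26 mmol/kg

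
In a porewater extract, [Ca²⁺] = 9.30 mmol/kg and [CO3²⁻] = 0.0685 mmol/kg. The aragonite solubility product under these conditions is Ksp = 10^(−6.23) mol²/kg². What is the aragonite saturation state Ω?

Ksp = 10^(−6.23) = 5.888×10^-7
Ω = [Ca²⁺][CO3²⁻]/Ksp = (9.30×10^-3)(0.0685×10^-3) / 5.888×10^-7 = 1.08

Ω = 1.08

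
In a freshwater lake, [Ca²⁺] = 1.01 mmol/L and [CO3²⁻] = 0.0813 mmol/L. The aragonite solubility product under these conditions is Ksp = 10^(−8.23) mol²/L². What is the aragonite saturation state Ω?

Ksp = 10^(−8.23) = 5.888×10^-9
Ω = [Ca²⁺][CO3²⁻]/Ksp = (1.01×10^-3)(0.0813×10^-3) / 5.888×10^-9 = 13.9

Ω = 13.9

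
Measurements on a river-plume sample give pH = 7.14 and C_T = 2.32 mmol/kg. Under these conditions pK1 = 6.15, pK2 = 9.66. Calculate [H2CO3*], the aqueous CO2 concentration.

α₀ = 1 / (1 + K1/[H⁺] + K1K2/[H⁺]²) = 1 / (1 + 10^+0.99 + 10^-1.53)
   = 1 / (1 + 9.7724 + 0.029512) = 1/10.802 = 0.09258
[CO2*] = α₀ × DIC = 0.09258 × 2.32 = 0.215 mmol/kg

[CO2*] = 0.215 mmol/kg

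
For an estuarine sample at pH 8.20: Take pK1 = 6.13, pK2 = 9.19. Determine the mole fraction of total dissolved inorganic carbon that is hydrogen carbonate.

α₁ = 1 / (1 + [H⁺]/K1 + K2/[H⁺]) = 1 / (1 + 10^-2.07 + 10^-0.99)
   = 1 / (1 + 0.0085114 + 0.10233) = 1/1.1108 = 0.9002

α₁ = 0.900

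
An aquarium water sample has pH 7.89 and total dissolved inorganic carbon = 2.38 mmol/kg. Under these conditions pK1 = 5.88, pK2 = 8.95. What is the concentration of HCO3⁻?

[HCO3⁻] = 2.17 mmol/kg

α₁ = 1 / (1 + [H⁺]/K1 + K2/[H⁺]) = 1 / (1 + 10^-2.01 + 10^-1.06)
   = 1 / (1 + 0.0097724 + 0.087096) = 1/1.0969 = 0.9117
[HCO3⁻] = α₁ × DIC = 0.9117 × 2.38 = 2.17 mmol/kg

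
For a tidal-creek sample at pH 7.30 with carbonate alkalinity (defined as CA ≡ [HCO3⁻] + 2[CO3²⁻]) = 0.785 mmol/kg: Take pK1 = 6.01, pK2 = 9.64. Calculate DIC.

DIC = 0.821 mmol/kg

CA = [HCO3⁻] + 2[CO3²⁻] = (α₁ + 2α₂)·DIC
At pH 7.30: [H⁺]/K1 = 10^-1.29 = 0.051286, K2/[H⁺] = 10^-2.34 = 0.0045709
α₁ = 1/(1 + 0.051286 + 0.0045709) = 1/1.0559 = 0.9471; α₂ = α₁·K2/[H⁺] = 0.004329
α₁ + 2α₂ = 0.9558
DIC = CA / (α₁ + 2α₂) = 0.785 / 0.9558 = 0.821 mmol/kg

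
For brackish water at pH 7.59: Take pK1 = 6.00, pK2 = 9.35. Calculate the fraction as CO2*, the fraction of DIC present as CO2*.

α₀ = 0.0246

α₀ = 1 / (1 + K1/[H⁺] + K1K2/[H⁺]²) = 1 / (1 + 10^+1.59 + 10^-0.17)
   = 1 / (1 + 38.905 + 0.67608) = 1/40.581 = 0.02464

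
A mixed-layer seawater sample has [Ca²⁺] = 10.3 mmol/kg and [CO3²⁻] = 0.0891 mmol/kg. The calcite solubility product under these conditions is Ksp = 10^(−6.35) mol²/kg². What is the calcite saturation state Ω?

Ω = 2.05

Ksp = 10^(−6.35) = 4.467×10^-7
Ω = [Ca²⁺][CO3²⁻]/Ksp = (10.3×10^-3)(0.0891×10^-3) / 4.467×10^-7 = 2.05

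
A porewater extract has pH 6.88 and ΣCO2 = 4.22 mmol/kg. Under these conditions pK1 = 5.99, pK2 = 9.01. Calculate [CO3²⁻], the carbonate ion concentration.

[CO3²⁻] = 0.0275 mmol/kg

α₂ = 1 / (1 + [H⁺]/K2 + [H⁺]²/(K1K2)) = 1 / (1 + 10^+2.13 + 10^+1.24)
   = 1 / (1 + 134.90 + 17.378) = 1/153.27 = 0.006524
[CO3²⁻] = α₂ × DIC = 0.006524 × 4.22 = 0.0275 mmol/kg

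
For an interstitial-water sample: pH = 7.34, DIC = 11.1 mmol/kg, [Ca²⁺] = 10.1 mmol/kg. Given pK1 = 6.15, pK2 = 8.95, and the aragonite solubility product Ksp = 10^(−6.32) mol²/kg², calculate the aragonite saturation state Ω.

α₂ = 1 / (1 + [H⁺]/K2 + [H⁺]²/(K1K2)) = 1 / (1 + 10^+1.61 + 10^+0.42)
   = 1 / (1 + 40.738 + 2.6303) = 1/44.368 = 0.02254
[CO3²⁻] = α₂ × DIC = 0.02254 × 11.1 = 0.2502 mmol/kg
Ksp = 10^(−6.32) = 4.786×10^-7
Ω = [Ca²⁺][CO3²⁻]/Ksp = (10.1×10^-3)(2.502×10^-4) / 4.786×10^-7 = 5.28

Ω = 5.28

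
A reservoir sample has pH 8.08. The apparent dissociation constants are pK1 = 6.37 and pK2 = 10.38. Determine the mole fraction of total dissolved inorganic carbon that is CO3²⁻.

α₂ = 1 / (1 + [H⁺]/K2 + [H⁺]²/(K1K2)) = 1 / (1 + 10^+2.30 + 10^+0.59)
   = 1 / (1 + 199.53 + 3.8905) = 1/204.42 = 0.004892

α₂ = 0.00489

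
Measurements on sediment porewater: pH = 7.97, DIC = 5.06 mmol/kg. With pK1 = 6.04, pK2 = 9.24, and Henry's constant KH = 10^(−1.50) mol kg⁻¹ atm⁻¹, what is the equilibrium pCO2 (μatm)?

α₀ = 1 / (1 + K1/[H⁺] + K1K2/[H⁺]²) = 1 / (1 + 10^+1.93 + 10^+0.66)
   = 1 / (1 + 85.114 + 4.5709) = 1/90.685 = 0.01103
[CO2*] = α₀ × DIC = 0.01103 × 5.06 = 0.05580 mmol/kg
pCO2 = [CO2*]/KH = 5.580×10^-5 / 3.162×10^-2 = 1760 μatm

pCO2 = 1760 μatm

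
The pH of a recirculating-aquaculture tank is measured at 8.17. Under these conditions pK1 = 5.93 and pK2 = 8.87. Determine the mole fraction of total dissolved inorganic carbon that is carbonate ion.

α₂ = 1 / (1 + [H⁺]/K2 + [H⁺]²/(K1K2)) = 1 / (1 + 10^+0.70 + 10^-1.54)
   = 1 / (1 + 5.0119 + 0.028840) = 1/6.0407 = 0.1655

α₂ = 0.166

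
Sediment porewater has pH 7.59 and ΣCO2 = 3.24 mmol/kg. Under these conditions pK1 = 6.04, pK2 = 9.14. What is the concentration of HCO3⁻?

[HCO3⁻] = 3.07 mmol/kg

α₁ = 1 / (1 + [H⁺]/K1 + K2/[H⁺]) = 1 / (1 + 10^-1.55 + 10^-1.55)
   = 1 / (1 + 0.028184 + 0.028184) = 1/1.0564 = 0.9466
[HCO3⁻] = α₁ × DIC = 0.9466 × 3.24 = 3.07 mmol/kg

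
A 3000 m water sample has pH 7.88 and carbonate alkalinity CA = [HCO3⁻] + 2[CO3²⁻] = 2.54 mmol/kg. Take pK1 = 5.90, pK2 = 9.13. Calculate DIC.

DIC = 2.44 mmol/kg

CA = [HCO3⁻] + 2[CO3²⁻] = (α₁ + 2α₂)·DIC
At pH 7.88: [H⁺]/K1 = 10^-1.98 = 0.010471, K2/[H⁺] = 10^-1.25 = 0.056234
α₁ = 1/(1 + 0.010471 + 0.056234) = 1/1.0667 = 0.9375; α₂ = α₁·K2/[H⁺] = 0.05272
α₁ + 2α₂ = 1.0429
DIC = CA / (α₁ + 2α₂) = 2.54 / 1.0429 = 2.44 mmol/kg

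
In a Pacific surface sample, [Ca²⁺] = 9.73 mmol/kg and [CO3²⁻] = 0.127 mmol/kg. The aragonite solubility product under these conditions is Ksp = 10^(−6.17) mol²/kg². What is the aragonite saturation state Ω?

Ω = 1.83

Ksp = 10^(−6.17) = 6.761×10^-7
Ω = [Ca²⁺][CO3²⁻]/Ksp = (9.73×10^-3)(0.127×10^-3) / 6.761×10^-7 = 1.83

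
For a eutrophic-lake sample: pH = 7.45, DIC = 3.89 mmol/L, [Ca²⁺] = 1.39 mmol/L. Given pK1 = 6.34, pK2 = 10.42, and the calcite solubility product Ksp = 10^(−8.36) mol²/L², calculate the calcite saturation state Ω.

Ω = 1.23

α₂ = 1 / (1 + [H⁺]/K2 + [H⁺]²/(K1K2)) = 1 / (1 + 10^+2.97 + 10^+1.86)
   = 1 / (1 + 933.25 + 72.444) = 1/1006.7 = 0.0009933
[CO3²⁻] = α₂ × DIC = 0.0009933 × 3.89 = 0.003864 mmol/L = 3.864 μmol/L
Ksp = 10^(−8.36) = 4.365×10^-9
Ω = [Ca²⁺][CO3²⁻]/Ksp = (1.39×10^-3)(3.864×10^-6) / 4.365×10^-9 = 1.23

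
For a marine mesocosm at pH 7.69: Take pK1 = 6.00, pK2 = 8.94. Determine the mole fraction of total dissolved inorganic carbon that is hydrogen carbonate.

α₁ = 1 / (1 + [H⁺]/K1 + K2/[H⁺]) = 1 / (1 + 10^-1.69 + 10^-1.25)
   = 1 / (1 + 0.020417 + 0.056234) = 1/1.0767 = 0.9288

α₁ = 0.929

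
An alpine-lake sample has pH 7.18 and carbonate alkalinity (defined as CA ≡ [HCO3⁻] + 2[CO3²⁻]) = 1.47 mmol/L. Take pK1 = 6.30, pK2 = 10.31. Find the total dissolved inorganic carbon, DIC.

CA = [HCO3⁻] + 2[CO3²⁻] = (α₁ + 2α₂)·DIC
At pH 7.18: [H⁺]/K1 = 10^-0.88 = 0.13183, K2/[H⁺] = 10^-3.13 = 0.00074131
α₁ = 1/(1 + 0.13183 + 0.00074131) = 1/1.1326 = 0.8829; α₂ = α₁·K2/[H⁺] = 0.0006545
α₁ + 2α₂ = 0.8843
DIC = CA / (α₁ + 2α₂) = 1.47 / 0.8843 = 1.66 mmol/L

DIC = 1.66 mmol/L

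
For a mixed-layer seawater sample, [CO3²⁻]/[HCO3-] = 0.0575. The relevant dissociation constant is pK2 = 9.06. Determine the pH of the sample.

pH = 7.82

From K2 = [H⁺][CO3²⁻]/[HCO3-]:  pH = pK2 + log₁₀([CO3²⁻]/[HCO3-])
log₁₀(0.0575) = -1.240
pH = 9.06 + (-1.240) = 7.82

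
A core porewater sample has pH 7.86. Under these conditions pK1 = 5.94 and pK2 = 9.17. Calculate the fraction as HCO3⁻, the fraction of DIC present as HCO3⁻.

α₁ = 1 / (1 + [H⁺]/K1 + K2/[H⁺]) = 1 / (1 + 10^-1.92 + 10^-1.31)
   = 1 / (1 + 0.012023 + 0.048978) = 1/1.0610 = 0.9425

α₁ = 0.943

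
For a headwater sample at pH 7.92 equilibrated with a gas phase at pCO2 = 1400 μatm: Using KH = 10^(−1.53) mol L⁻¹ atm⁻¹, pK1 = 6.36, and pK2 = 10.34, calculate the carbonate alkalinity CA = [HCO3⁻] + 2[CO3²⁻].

CA = 1.51 mmol/L

[CO2*] = KH · pCO2 = 10^(−1.53) × 1400×10^-6 = 4.132×10^-5 mol/L
α₀ = 1/(1 + K1/[H⁺] + K1K2/[H⁺]²) = 1/(1 + 10^+1.56 + 10^-0.86) = 0.02671
DIC = [CO2*]/α₀ = 4.132×10^-5 / 0.02671 = 1.547 mmol/L
CA = (α₁ + 2α₂)·DIC = (0.9696 + 2×0.003686) × 1.547 = 1.51 mmol/L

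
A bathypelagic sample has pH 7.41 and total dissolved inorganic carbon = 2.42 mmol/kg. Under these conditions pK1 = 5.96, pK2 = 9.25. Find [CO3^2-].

α₂ = 1 / (1 + [H⁺]/K2 + [H⁺]²/(K1K2)) = 1 / (1 + 10^+1.84 + 10^+0.39)
   = 1 / (1 + 69.183 + 2.4547) = 1/72.638 = 0.01377
[CO3²⁻] = α₂ × DIC = 0.01377 × 2.42 = 0.0333 mmol/kg

[CO3²⁻] = 0.0333 mmol/kg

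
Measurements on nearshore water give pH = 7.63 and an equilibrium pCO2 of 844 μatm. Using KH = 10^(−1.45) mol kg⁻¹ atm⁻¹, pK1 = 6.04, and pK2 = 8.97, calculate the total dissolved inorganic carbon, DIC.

DIC = 1.25 mmol/kg

[CO2*] = KH · pCO2 = 10^(−1.45) × 844×10^-6 = 2.995×10^-5 mol/kg
α₀ = 1/(1 + K1/[H⁺] + K1K2/[H⁺]²) = 1/(1 + 10^+1.59 + 10^+0.25) = 0.02399
DIC = [CO2*]/α₀ = 2.995×10^-5 / 0.02399 = 1.25 mmol/kg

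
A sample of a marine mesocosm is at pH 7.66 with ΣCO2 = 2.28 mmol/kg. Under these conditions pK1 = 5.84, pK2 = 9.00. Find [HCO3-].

α₁ = 1 / (1 + [H⁺]/K1 + K2/[H⁺]) = 1 / (1 + 10^-1.82 + 10^-1.34)
   = 1 / (1 + 0.015136 + 0.045709) = 1/1.0608 = 0.9426
[HCO3⁻] = α₁ × DIC = 0.9426 × 2.28 = 2.15 mmol/kg

[HCO3⁻] = 2.15 mmol/kg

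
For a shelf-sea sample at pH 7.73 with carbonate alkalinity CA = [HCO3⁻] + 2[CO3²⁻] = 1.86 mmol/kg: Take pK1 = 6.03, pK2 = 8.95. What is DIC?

CA = [HCO3⁻] + 2[CO3²⁻] = (α₁ + 2α₂)·DIC
At pH 7.73: [H⁺]/K1 = 10^-1.70 = 0.019953, K2/[H⁺] = 10^-1.22 = 0.060256
α₁ = 1/(1 + 0.019953 + 0.060256) = 1/1.0802 = 0.9257; α₂ = α₁·K2/[H⁺] = 0.05578
α₁ + 2α₂ = 1.0373
DIC = CA / (α₁ + 2α₂) = 1.86 / 1.0373 = 1.79 mmol/kg

DIC = 1.79 mmol/kg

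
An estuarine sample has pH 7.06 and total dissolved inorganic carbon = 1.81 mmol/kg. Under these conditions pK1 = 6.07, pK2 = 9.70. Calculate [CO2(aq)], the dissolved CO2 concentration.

[CO2*] = 0.168 mmol/kg

α₀ = 1 / (1 + K1/[H⁺] + K1K2/[H⁺]²) = 1 / (1 + 10^+0.99 + 10^-1.65)
   = 1 / (1 + 9.7724 + 0.022387) = 1/10.795 = 0.09264
[CO2*] = α₀ × DIC = 0.09264 × 1.81 = 0.168 mmol/kg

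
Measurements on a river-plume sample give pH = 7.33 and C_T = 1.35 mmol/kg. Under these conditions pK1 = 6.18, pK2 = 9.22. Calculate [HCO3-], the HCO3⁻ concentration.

α₁ = 1 / (1 + [H⁺]/K1 + K2/[H⁺]) = 1 / (1 + 10^-1.15 + 10^-1.89)
   = 1 / (1 + 0.070795 + 0.012882) = 1/1.0837 = 0.9228
[HCO3⁻] = α₁ × DIC = 0.9228 × 1.35 = 1.25 mmol/kg

[HCO3⁻] = 1.25 mmol/kg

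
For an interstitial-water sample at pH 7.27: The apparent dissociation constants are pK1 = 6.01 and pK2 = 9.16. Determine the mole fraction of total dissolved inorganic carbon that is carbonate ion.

α₂ = 1 / (1 + [H⁺]/K2 + [H⁺]²/(K1K2)) = 1 / (1 + 10^+1.89 + 10^+0.63)
   = 1 / (1 + 77.625 + 4.2658) = 1/82.891 = 0.01206

α₂ = 0.0121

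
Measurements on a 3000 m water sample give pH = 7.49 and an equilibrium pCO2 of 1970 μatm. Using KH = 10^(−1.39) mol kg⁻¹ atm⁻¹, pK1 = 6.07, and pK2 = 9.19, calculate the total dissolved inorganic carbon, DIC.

[CO2*] = KH · pCO2 = 10^(−1.39) × 1970×10^-6 = 8.025×10^-5 mol/kg
α₀ = 1/(1 + K1/[H⁺] + K1K2/[H⁺]²) = 1/(1 + 10^+1.42 + 10^-0.28) = 0.03594
DIC = [CO2*]/α₀ = 8.025×10^-5 / 0.03594 = 2.23 mmol/kg

DIC = 2.23 mmol/kg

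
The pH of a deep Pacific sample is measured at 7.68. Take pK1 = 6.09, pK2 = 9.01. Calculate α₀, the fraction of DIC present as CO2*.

α₀ = 0.0240

α₀ = 1 / (1 + K1/[H⁺] + K1K2/[H⁺]²) = 1 / (1 + 10^+1.59 + 10^+0.26)
   = 1 / (1 + 38.905 + 1.8197) = 1/41.724 = 0.02397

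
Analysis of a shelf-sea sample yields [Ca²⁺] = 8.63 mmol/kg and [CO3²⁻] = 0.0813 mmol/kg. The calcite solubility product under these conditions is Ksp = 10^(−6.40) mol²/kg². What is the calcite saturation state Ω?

Ω = 1.76

Ksp = 10^(−6.40) = 3.981×10^-7
Ω = [Ca²⁺][CO3²⁻]/Ksp = (8.63×10^-3)(0.0813×10^-3) / 3.981×10^-7 = 1.76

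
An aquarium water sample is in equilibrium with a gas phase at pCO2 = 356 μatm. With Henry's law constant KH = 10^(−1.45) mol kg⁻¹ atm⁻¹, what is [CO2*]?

KH = 10^(−1.45) = 3.548×10^-2 mol kg⁻¹ atm⁻¹
[CO2*] = KH · pCO2 = 3.548×10^-2 × 356×10^-6 atm = 1.26×10^-5 mol/kg

[CO2*] = 12.6 μmol/kg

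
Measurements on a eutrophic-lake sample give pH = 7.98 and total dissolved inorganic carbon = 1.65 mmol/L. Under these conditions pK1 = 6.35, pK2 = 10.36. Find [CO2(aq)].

α₀ = 1 / (1 + K1/[H⁺] + K1K2/[H⁺]²) = 1 / (1 + 10^+1.63 + 10^-0.75)
   = 1 / (1 + 42.658 + 0.17783) = 1/43.836 = 0.02281
[CO2*] = α₀ × DIC = 0.02281 × 1.65 = 0.0376 mmol/L

[CO2*] = 0.0376 mmol/L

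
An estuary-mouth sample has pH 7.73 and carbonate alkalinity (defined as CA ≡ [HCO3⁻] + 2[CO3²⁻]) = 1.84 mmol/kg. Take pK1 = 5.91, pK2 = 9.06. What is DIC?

CA = [HCO3⁻] + 2[CO3²⁻] = (α₁ + 2α₂)·DIC
At pH 7.73: [H⁺]/K1 = 10^-1.82 = 0.015136, K2/[H⁺] = 10^-1.33 = 0.046774
α₁ = 1/(1 + 0.015136 + 0.046774) = 1/1.0619 = 0.9417; α₂ = α₁·K2/[H⁺] = 0.04405
α₁ + 2α₂ = 1.0298
DIC = CA / (α₁ + 2α₂) = 1.84 / 1.0298 = 1.79 mmol/kg

DIC = 1.79 mmol/kg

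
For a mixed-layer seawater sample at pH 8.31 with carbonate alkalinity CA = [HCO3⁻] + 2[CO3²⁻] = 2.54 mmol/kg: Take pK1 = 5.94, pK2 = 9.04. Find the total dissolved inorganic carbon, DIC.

CA = [HCO3⁻] + 2[CO3²⁻] = (α₁ + 2α₂)·DIC
At pH 8.31: [H⁺]/K1 = 10^-2.37 = 0.0042658, K2/[H⁺] = 10^-0.73 = 0.18621
α₁ = 1/(1 + 0.0042658 + 0.18621) = 1/1.1905 = 0.8400; α₂ = α₁·K2/[H⁺] = 0.1564
α₁ + 2α₂ = 1.1528
DIC = CA / (α₁ + 2α₂) = 2.54 / 1.1528 = 2.20 mmol/kg

DIC = 2.20 mmol/kg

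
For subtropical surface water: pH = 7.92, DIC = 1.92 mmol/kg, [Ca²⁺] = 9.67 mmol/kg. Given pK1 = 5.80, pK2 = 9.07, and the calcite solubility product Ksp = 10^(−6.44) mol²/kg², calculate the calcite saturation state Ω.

α₂ = 1 / (1 + [H⁺]/K2 + [H⁺]²/(K1K2)) = 1 / (1 + 10^+1.15 + 10^-0.97)
   = 1 / (1 + 14.125 + 0.10715) = 1/15.233 = 0.06565
[CO3²⁻] = α₂ × DIC = 0.06565 × 1.92 = 0.1260 mmol/kg
Ksp = 10^(−6.44) = 3.631×10^-7
Ω = [Ca²⁺][CO3²⁻]/Ksp = (9.67×10^-3)(1.260×10^-4) / 3.631×10^-7 = 3.36

Ω = 3.36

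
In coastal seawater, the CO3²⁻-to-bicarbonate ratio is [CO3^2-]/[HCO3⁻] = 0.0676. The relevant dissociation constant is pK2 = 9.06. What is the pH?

pH = 7.89

From K2 = [H⁺][CO3^2-]/[HCO3⁻]:  pH = pK2 + log₁₀([CO3^2-]/[HCO3⁻])
log₁₀(0.0676) = -1.170
pH = 9.06 + (-1.170) = 7.89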